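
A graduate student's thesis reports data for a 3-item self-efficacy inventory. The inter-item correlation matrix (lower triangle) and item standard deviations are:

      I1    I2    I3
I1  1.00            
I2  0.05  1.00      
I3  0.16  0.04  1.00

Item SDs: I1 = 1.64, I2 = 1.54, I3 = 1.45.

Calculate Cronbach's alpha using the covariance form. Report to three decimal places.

α = 0.214

Σσ²ᵢ = 1.64² + 1.54² + 1.45² = 7.1637
Covariances σ_ij = r_ij · s_i · s_j:
  σ(I1,I2) = 0.05 × 1.64 × 1.54 = 0.1263
  σ(I1,I3) = 0.16 × 1.64 × 1.45 = 0.3805
  σ(I2,I3) = 0.04 × 1.54 × 1.45 = 0.0893
σ²_T = Σσ²ᵢ + 2·Σσ_ij = 7.1637 + 2 × 0.5961 = 8.3559
α = (3/2)·(1 − 7.1637/8.3559) = 0.214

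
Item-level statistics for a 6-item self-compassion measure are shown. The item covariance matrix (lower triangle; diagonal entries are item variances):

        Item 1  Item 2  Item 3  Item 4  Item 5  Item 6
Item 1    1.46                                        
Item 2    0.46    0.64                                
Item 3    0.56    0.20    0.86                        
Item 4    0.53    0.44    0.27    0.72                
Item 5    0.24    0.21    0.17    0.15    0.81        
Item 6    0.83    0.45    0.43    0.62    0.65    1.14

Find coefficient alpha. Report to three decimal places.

coefficient alpha = 0.826

Σσ²ᵢ = 1.46 + 0.64 + 0.86 + 0.72 + 0.81 + 1.14 = 5.63
Σ_{i<j} σ_ij = 6.21
σ²_T = 5.63 + 2 × 6.21 = 18.05
α = (k/(k−1))·(1 − Σσ²ᵢ/σ²_T) = (6/5)·(1 − 5.63/18.05) = 0.826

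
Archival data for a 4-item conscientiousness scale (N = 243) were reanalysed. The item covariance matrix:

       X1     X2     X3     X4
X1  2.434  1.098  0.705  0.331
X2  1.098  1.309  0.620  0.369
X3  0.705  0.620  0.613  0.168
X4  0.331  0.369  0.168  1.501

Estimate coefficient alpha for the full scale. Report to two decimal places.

α = 0.71

sum of item variances = 2.434 + 1.309 + 0.613 + 1.501 = 5.857
Σ_{i<j} σ_ij = 3.291
total variance = 5.857 + 2 × 3.291 = 12.439
α = (k/(k−1))·(1 − sum of item variances/total variance) = (4/3)·(1 − 5.857/12.439) = 0.71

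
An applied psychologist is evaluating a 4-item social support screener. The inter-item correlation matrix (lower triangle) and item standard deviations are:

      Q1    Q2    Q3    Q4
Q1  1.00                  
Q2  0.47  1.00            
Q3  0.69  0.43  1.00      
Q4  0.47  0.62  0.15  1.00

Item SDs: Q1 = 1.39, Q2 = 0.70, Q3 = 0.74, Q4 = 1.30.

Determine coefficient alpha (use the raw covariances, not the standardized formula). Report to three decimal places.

coefficient alpha = 0.745

Σσ²ᵢ = 1.39² + 0.70² + 0.74² + 1.30² = 4.6597
Covariances σ_ij = r_ij · s_i · s_j:
  σ(Q1,Q2) = 0.47 × 1.39 × 0.70 = 0.4573
  σ(Q1,Q3) = 0.69 × 1.39 × 0.74 = 0.7097
  σ(Q1,Q4) = 0.47 × 1.39 × 1.30 = 0.8493
  σ(Q2,Q3) = 0.43 × 0.70 × 0.74 = 0.2227
  σ(Q2,Q4) = 0.62 × 0.70 × 1.30 = 0.5642
  σ(Q3,Q4) = 0.15 × 0.74 × 1.30 = 0.1443
σ²_T = Σσ²ᵢ + 2·Σσ_ij = 4.6597 + 2 × 2.9475 = 10.5547
α = (4/3)·(1 − 4.6597/10.5547) = 0.745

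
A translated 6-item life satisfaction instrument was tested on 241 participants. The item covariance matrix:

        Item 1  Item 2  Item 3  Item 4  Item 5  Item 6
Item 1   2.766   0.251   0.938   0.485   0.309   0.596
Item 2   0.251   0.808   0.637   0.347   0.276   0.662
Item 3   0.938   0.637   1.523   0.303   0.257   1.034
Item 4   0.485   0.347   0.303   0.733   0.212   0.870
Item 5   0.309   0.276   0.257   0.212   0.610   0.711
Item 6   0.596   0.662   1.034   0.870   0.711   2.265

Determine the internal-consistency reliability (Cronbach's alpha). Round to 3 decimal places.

Cronbach's alpha = 0.773

Σσᵢ² = 2.766 + 0.808 + 1.523 + 0.733 + 0.610 + 2.265 = 8.705
Sum of off-diagonal covariances = 7.888
total variance = 8.705 + 2 × 7.888 = 24.481
α = (k/(k−1))·(1 − Σσᵢ²/total variance) = (6/5)·(1 − 8.705/24.481) = 0.773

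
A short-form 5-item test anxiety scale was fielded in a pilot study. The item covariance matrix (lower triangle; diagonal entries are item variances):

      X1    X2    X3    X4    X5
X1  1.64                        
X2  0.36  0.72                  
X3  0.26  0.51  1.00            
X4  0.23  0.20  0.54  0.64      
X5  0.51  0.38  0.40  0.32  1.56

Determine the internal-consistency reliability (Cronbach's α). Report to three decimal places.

α = 0.715

ΣVar(i) = 1.64 + 0.72 + 1.00 + 0.64 + 1.56 = 5.56
Σ_{i<j} σ_ij = 3.71
Var(T) = 5.56 + 2 × 3.71 = 12.98
α = (k/(k−1))·(1 − ΣVar(i)/Var(T)) = (5/4)·(1 − 5.56/12.98) = 0.715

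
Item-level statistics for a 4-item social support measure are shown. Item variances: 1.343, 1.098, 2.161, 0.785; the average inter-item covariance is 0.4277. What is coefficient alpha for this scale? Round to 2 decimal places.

coefficient alpha = 0.65

Σσᵢ² = 1.343 + 1.098 + 2.161 + 0.785 = 5.387
Sum of the 6 distinct covariances = 6 × 0.4277 = 2.5662
total variance = Σσᵢ² + 2·Σcov = 5.387 + 2 × 2.5662 = 10.5194
α = (4/3)·(1 − 5.387/10.5194) = 0.65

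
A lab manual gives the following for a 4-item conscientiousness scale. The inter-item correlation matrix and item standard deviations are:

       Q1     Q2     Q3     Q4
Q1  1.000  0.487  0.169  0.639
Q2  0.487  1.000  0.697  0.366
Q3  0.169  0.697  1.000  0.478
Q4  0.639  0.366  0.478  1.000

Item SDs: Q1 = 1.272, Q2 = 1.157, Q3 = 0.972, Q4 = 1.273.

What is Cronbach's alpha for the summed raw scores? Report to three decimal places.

Cronbach's alpha = 0.779

Σσ²ᵢ = 1.272² + 1.157² + 0.972² + 1.273² = 5.5219
Covariances σ_ij = r_ij · s_i · s_j:
  σ(Q1,Q2) = 0.487 × 1.272 × 1.157 = 0.7167
  σ(Q1,Q3) = 0.169 × 1.272 × 0.972 = 0.2089
  σ(Q1,Q4) = 0.639 × 1.272 × 1.273 = 1.0347
  σ(Q2,Q3) = 0.697 × 1.157 × 0.972 = 0.7838
  σ(Q2,Q4) = 0.366 × 1.157 × 1.273 = 0.5391
  σ(Q3,Q4) = 0.478 × 0.972 × 1.273 = 0.5915
σ²_T = Σσ²ᵢ + 2·Σσ_ij = 5.5219 + 2 × 3.8747 = 13.2713
α = (4/3)·(1 − 5.5219/13.2713) = 0.779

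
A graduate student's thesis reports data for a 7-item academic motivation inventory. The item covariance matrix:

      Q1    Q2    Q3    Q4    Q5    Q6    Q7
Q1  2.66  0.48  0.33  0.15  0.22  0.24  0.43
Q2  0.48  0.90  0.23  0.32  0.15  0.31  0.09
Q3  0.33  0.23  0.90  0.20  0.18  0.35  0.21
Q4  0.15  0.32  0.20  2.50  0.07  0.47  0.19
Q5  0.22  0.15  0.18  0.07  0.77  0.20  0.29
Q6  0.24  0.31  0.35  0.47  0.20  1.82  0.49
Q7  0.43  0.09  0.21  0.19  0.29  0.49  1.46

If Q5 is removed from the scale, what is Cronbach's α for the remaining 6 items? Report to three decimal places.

Remaining items: Q1, Q2, Q3, Q4, Q6, Q7 (k = 6).
Σσ²ᵢ = 2.66 + 0.90 + 0.90 + 2.50 + 1.82 + 1.46 = 10.24
Var(T) = 10.24 + 2 × 4.49 = 19.22
α (item deleted) = (6/5)·(1 − 10.24/19.22) = 0.561

α = 0.561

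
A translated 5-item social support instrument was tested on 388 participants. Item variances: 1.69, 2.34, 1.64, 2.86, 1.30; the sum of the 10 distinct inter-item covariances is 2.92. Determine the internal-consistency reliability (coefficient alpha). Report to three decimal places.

coefficient alpha = 0.466

ΣVar(i) = 1.69 + 2.34 + 1.64 + 2.86 + 1.30 = 9.83
Sum of distinct covariances = 2.92
total variance = ΣVar(i) + 2·Σcov = 9.83 + 2 × 2.92 = 15.67
α = (5/4)·(1 − 9.83/15.67) = 0.466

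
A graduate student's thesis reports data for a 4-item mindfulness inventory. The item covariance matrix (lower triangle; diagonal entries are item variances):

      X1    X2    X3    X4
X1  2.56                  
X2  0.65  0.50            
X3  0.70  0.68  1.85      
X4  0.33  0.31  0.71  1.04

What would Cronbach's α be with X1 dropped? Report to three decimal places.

Remaining items: X2, X3, X4 (k = 3).
Σσᵢ² = 0.50 + 1.85 + 1.04 = 3.39
Var(T) = 3.39 + 2 × 1.70 = 6.79
α (item deleted) = (3/2)·(1 − 3.39/6.79) = 0.751

α = 0.751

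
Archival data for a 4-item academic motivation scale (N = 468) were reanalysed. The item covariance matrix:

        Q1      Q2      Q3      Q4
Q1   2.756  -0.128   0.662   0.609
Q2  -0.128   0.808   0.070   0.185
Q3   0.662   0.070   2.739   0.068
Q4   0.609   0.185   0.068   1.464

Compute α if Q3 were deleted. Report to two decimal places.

Remaining items: Q1, Q2, Q4 (k = 3).
ΣVar(i) = 2.756 + 0.808 + 1.464 = 5.028
σ²_T = 5.028 + 2 × 0.666 = 6.360
α (item deleted) = (3/2)·(1 − 5.028/6.360) = 0.31

α = 0.31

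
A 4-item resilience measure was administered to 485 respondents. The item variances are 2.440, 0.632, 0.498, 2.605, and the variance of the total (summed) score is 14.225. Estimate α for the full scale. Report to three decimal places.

α = 0.755

ΣVar(i) = 2.440 + 0.632 + 0.498 + 2.605 = 6.175
α = (k/(k−1))·(1 − ΣVar(i)/σ²_T) = (4/3)·(1 − 6.175/14.225) = 0.755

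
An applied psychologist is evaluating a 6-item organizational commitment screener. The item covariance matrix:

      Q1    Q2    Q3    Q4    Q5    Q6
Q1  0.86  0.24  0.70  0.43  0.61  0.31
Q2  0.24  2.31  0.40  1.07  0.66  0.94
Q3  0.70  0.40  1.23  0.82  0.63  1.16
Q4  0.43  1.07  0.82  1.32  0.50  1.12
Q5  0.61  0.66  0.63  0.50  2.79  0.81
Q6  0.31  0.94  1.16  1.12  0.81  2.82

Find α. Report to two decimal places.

sum of item variances = 0.86 + 2.31 + 1.23 + 1.32 + 2.79 + 2.82 = 11.33
Sum of off-diagonal covariances = 10.40
σ²_T = 11.33 + 2 × 10.40 = 32.13
α = (k/(k−1))·(1 − sum of item variances/σ²_T) = (6/5)·(1 − 11.33/32.13) = 0.78

α = 0.78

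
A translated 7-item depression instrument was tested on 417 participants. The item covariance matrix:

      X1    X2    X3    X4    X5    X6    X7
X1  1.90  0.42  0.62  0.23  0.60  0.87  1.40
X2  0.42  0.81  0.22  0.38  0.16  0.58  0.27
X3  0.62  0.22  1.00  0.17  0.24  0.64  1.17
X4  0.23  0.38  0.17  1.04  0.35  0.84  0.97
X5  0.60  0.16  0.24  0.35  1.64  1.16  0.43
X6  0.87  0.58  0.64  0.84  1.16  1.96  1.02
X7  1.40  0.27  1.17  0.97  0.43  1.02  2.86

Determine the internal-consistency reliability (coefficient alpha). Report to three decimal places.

α = 0.810

Σσ²ᵢ = 1.90 + 0.81 + 1.00 + 1.04 + 1.64 + 1.96 + 2.86 = 11.21
Sum of the distinct covariances = 12.74
total variance = 11.21 + 2 × 12.74 = 36.69
α = (k/(k−1))·(1 − Σσ²ᵢ/total variance) = (7/6)·(1 − 11.21/36.69) = 0.810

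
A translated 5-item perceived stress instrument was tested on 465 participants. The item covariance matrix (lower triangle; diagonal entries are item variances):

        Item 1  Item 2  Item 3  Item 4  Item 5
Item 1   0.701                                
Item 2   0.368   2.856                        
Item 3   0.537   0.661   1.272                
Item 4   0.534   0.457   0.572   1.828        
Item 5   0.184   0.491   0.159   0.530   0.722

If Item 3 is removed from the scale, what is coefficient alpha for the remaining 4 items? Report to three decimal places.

coefficient alpha = 0.609

Remaining items: Item 1, Item 2, Item 4, Item 5 (k = 4).
sum of item variances = 0.701 + 2.856 + 1.828 + 0.722 = 6.107
Var(T) = 6.107 + 2 × 2.564 = 11.235
α (item deleted) = (4/3)·(1 − 6.107/11.235) = 0.609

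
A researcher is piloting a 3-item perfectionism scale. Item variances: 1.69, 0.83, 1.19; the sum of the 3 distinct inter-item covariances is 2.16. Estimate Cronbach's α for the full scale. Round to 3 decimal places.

sum of item variances = 1.69 + 0.83 + 1.19 = 3.71
Sum of distinct covariances = 2.16
σ²_T = sum of item variances + 2·Σcov = 3.71 + 2 × 2.16 = 8.03
α = (3/2)·(1 − 3.71/8.03) = 0.807

α = 0.807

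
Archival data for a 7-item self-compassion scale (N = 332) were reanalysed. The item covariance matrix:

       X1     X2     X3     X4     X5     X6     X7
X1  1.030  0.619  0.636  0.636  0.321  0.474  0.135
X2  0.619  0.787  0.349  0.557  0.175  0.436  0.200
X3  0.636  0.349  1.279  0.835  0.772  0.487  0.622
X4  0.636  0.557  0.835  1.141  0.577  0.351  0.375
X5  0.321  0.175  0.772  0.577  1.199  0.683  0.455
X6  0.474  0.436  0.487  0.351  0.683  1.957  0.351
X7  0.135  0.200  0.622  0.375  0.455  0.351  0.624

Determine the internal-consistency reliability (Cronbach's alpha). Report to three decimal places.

Cronbach's alpha = 0.834

Σσ²ᵢ = 1.030 + 0.787 + 1.279 + 1.141 + 1.199 + 1.957 + 0.624 = 8.017
Σ_{i<j} σ_ij = 10.046
Var(T) = 8.017 + 2 × 10.046 = 28.109
α = (k/(k−1))·(1 − Σσ²ᵢ/Var(T)) = (7/6)·(1 − 8.017/28.109) = 0.834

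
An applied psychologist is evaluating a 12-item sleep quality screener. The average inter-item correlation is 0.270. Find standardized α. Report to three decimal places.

Standardized α = k·r̄ / (1 + (k−1)·r̄) = 12 × 0.270 / (1 + 11 × 0.270)
  = 3.2400 / 3.9700 = 0.816

α = 0.816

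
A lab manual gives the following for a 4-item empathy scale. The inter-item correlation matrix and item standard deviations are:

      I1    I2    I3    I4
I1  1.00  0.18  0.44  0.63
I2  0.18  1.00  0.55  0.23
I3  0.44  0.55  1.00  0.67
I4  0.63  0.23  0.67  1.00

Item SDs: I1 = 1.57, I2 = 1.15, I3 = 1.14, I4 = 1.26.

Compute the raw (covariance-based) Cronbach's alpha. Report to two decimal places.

α = 0.76

Σσ²ᵢ = 1.57² + 1.15² + 1.14² + 1.26² = 6.6746
Covariances σ_ij = r_ij · s_i · s_j:
  σ(I1,I2) = 0.18 × 1.57 × 1.15 = 0.3250
  σ(I1,I3) = 0.44 × 1.57 × 1.14 = 0.7875
  σ(I1,I4) = 0.63 × 1.57 × 1.26 = 1.2463
  σ(I2,I3) = 0.55 × 1.15 × 1.14 = 0.7210
  σ(I2,I4) = 0.23 × 1.15 × 1.26 = 0.3333
  σ(I3,I4) = 0.67 × 1.14 × 1.26 = 0.9624
σ²_T = Σσ²ᵢ + 2·Σσ_ij = 6.6746 + 2 × 4.3755 = 15.4256
α = (4/3)·(1 − 6.6746/15.4256) = 0.76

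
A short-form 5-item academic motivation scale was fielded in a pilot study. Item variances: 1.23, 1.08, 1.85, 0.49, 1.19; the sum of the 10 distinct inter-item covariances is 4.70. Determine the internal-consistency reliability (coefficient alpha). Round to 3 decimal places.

α = 0.771

sum of item variances = 1.23 + 1.08 + 1.85 + 0.49 + 1.19 = 5.84
Sum of distinct covariances = 4.70
Var(T) = sum of item variances + 2·Σcov = 5.84 + 2 × 4.70 = 15.24
α = (5/4)·(1 − 5.84/15.24) = 0.771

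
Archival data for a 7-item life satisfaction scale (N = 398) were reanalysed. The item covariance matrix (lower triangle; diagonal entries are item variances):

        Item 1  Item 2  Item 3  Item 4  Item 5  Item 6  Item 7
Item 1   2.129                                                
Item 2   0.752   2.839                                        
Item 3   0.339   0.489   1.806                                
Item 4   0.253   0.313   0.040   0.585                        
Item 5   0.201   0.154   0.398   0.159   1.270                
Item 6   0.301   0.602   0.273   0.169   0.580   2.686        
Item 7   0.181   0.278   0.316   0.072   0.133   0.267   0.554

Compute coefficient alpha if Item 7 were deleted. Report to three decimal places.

Remaining items: Item 1, Item 2, Item 3, Item 4, Item 5, Item 6 (k = 6).
Σσᵢ² = 2.129 + 2.839 + 1.806 + 0.585 + 1.270 + 2.686 = 11.315
total variance = 11.315 + 2 × 5.023 = 21.361
α (item deleted) = (6/5)·(1 − 11.315/21.361) = 0.564

coefficient alpha = 0.564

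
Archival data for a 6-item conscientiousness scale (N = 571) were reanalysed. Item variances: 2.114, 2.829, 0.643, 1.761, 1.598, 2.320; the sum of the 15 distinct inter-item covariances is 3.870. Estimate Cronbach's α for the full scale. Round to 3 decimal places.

Cronbach's α = 0.489

ΣVar(i) = 2.114 + 2.829 + 0.643 + 1.761 + 1.598 + 2.320 = 11.265
Sum of distinct covariances = 3.870
σ²_total = ΣVar(i) + 2·Σcov = 11.265 + 2 × 3.870 = 19.005
α = (6/5)·(1 − 11.265/19.005) = 0.489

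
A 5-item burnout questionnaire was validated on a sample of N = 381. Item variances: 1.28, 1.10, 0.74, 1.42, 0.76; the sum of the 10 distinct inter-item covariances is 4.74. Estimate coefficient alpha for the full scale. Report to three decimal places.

sum of item variances = 1.28 + 1.10 + 0.74 + 1.42 + 0.76 = 5.30
Sum of distinct covariances = 4.74
total variance = sum of item variances + 2·Σcov = 5.30 + 2 × 4.74 = 14.78
α = (5/4)·(1 − 5.30/14.78) = 0.802

α = 0.802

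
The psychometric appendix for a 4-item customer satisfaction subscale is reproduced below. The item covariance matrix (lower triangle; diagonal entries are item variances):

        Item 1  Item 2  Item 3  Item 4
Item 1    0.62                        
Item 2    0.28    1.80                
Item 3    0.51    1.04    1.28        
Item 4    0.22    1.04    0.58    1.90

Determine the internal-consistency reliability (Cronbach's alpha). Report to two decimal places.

sum of item variances = 0.62 + 1.80 + 1.28 + 1.90 = 5.60
Σ_{i<j} σ_ij = 3.67
σ²_T = 5.60 + 2 × 3.67 = 12.94
α = (k/(k−1))·(1 − sum of item variances/σ²_T) = (4/3)·(1 − 5.60/12.94) = 0.76

α = 0.76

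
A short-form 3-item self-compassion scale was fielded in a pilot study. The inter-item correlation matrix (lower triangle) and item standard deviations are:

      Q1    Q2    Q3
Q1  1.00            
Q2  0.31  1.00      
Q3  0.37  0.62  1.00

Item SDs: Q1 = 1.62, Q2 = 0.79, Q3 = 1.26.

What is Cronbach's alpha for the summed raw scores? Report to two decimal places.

Σσ²ᵢ = 1.62² + 0.79² + 1.26² = 4.8361
Covariances σ_ij = r_ij · s_i · s_j:
  σ(Q1,Q2) = 0.31 × 1.62 × 0.79 = 0.3967
  σ(Q1,Q3) = 0.37 × 1.62 × 1.26 = 0.7552
  σ(Q2,Q3) = 0.62 × 0.79 × 1.26 = 0.6171
σ²_T = Σσ²ᵢ + 2·Σσ_ij = 4.8361 + 2 × 1.7690 = 8.3741
α = (3/2)·(1 − 4.8361/8.3741) = 0.63

Cronbach's alpha = 0.63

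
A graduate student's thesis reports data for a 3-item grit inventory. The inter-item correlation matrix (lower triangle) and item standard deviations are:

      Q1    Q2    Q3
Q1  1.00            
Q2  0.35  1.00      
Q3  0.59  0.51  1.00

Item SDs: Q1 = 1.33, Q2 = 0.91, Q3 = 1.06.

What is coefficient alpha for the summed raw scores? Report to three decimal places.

Σσ²ᵢ = 1.33² + 0.91² + 1.06² = 3.7206
Covariances σ_ij = r_ij · s_i · s_j:
  σ(Q1,Q2) = 0.35 × 1.33 × 0.91 = 0.4236
  σ(Q1,Q3) = 0.59 × 1.33 × 1.06 = 0.8318
  σ(Q2,Q3) = 0.51 × 0.91 × 1.06 = 0.4919
σ²_T = Σσ²ᵢ + 2·Σσ_ij = 3.7206 + 2 × 1.7473 = 7.2152
α = (3/2)·(1 − 3.7206/7.2152) = 0.727

α = 0.727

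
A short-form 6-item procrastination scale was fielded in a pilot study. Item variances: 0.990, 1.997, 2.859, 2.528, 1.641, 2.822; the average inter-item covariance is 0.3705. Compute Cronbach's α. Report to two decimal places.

ΣVar(i) = 0.990 + 1.997 + 2.859 + 2.528 + 1.641 + 2.822 = 12.837
Sum of the 15 distinct covariances = 15 × 0.3705 = 5.5575
total variance = ΣVar(i) + 2·Σcov = 12.837 + 2 × 5.5575 = 23.9520
α = (6/5)·(1 − 12.837/23.9520) = 0.56

α = 0.56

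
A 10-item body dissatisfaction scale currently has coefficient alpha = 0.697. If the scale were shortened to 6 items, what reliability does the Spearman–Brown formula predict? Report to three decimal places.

predicted reliability = 0.580

Length factor m = 6/10 = 0.6000
α' = m·α / (1 − (1−m)·α)
   = 6/10 × 0.697 / (1 − (1 − 6/10) × 0.697)
   = 0.4182 / 0.7212 = 0.580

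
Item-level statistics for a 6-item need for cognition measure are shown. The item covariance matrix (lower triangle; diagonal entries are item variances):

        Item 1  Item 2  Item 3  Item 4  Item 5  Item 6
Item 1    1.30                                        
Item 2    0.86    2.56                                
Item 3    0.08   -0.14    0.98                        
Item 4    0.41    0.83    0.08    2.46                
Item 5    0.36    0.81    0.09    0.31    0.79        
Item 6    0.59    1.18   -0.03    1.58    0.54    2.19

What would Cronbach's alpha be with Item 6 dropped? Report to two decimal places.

Remaining items: Item 1, Item 2, Item 3, Item 4, Item 5 (k = 5).
sum of item variances = 1.30 + 2.56 + 0.98 + 2.46 + 0.79 = 8.09
total variance = 8.09 + 2 × 3.69 = 15.47
α (item deleted) = (5/4)·(1 − 8.09/15.47) = 0.60

Cronbach's alpha = 0.60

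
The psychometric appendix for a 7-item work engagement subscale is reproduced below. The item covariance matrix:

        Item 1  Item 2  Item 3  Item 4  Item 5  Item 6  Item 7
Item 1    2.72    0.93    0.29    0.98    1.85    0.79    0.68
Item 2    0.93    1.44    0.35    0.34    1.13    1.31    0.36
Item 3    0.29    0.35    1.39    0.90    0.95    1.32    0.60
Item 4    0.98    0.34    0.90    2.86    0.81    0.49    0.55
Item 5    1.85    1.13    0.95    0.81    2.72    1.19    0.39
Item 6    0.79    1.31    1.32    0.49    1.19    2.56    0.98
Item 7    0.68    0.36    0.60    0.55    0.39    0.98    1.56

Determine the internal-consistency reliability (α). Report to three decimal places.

ΣVar(i) = 2.72 + 1.44 + 1.39 + 2.86 + 2.72 + 2.56 + 1.56 = 15.25
Sum of off-diagonal covariances = 17.19
σ²_T = 15.25 + 2 × 17.19 = 49.63
α = (k/(k−1))·(1 − ΣVar(i)/σ²_T) = (7/6)·(1 − 15.25/49.63) = 0.808

α = 0.808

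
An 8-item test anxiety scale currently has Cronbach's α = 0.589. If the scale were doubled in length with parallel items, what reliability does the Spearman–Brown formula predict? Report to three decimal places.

predicted reliability = 0.741

Length factor m = 2
α' = m·α / (1 + (m−1)·α)
   = 2 × 0.589 / (1 + (2 − 1) × 0.589)
   = 1.1780 / 1.5890 = 0.741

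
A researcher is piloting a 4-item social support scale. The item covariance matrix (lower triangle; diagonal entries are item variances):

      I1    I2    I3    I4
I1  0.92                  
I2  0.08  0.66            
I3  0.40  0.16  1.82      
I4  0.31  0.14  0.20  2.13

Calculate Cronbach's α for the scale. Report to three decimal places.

Σσ²ᵢ = 0.92 + 0.66 + 1.82 + 2.13 = 5.53
Sum of the distinct covariances = 1.29
σ²_T = 5.53 + 2 × 1.29 = 8.11
α = (k/(k−1))·(1 − Σσ²ᵢ/σ²_T) = (4/3)·(1 − 5.53/8.11) = 0.424

Cronbach's α = 0.424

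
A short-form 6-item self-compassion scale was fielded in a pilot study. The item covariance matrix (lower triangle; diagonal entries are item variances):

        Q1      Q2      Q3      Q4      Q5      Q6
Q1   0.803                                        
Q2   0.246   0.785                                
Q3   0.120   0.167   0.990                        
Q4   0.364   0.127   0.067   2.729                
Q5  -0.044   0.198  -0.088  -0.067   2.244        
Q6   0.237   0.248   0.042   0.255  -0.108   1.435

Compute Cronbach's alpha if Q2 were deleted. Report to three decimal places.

Cronbach's alpha = 0.199

Remaining items: Q1, Q3, Q4, Q5, Q6 (k = 5).
Σσ²ᵢ = 0.803 + 0.990 + 2.729 + 2.244 + 1.435 = 8.201
σ²_total = 8.201 + 2 × 0.778 = 9.757
α (item deleted) = (5/4)·(1 − 8.201/9.757) = 0.199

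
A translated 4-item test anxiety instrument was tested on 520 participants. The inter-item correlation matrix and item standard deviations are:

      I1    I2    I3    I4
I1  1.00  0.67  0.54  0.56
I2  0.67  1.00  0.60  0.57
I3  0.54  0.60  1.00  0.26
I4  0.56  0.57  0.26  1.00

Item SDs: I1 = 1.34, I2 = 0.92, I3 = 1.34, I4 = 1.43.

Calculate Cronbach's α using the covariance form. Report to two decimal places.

Σσ²ᵢ = 1.34² + 0.92² + 1.34² + 1.43² = 6.4825
Covariances σ_ij = r_ij · s_i · s_j:
  σ(I1,I2) = 0.67 × 1.34 × 0.92 = 0.8260
  σ(I1,I3) = 0.54 × 1.34 × 1.34 = 0.9696
  σ(I1,I4) = 0.56 × 1.34 × 1.43 = 1.0731
  σ(I2,I3) = 0.60 × 0.92 × 1.34 = 0.7397
  σ(I2,I4) = 0.57 × 0.92 × 1.43 = 0.7499
  σ(I3,I4) = 0.26 × 1.34 × 1.43 = 0.4982
σ²_T = Σσ²ᵢ + 2·Σσ_ij = 6.4825 + 2 × 4.8565 = 16.1955
α = (4/3)·(1 − 6.4825/16.1955) = 0.80

α = 0.80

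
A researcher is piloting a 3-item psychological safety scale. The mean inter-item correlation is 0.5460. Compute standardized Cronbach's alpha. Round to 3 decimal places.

standardized Cronbach's alpha = 0.783

Standardized α = k·r̄ / (1 + (k−1)·r̄) = 3 × 0.5460 / (1 + 2 × 0.5460)
  = 1.6380 / 2.0920 = 0.783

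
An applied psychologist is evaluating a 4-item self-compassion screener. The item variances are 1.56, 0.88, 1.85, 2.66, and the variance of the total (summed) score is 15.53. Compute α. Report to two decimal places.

α = 0.74

Σσᵢ² = 1.56 + 0.88 + 1.85 + 2.66 = 6.95
α = (k/(k−1))·(1 − Σσᵢ²/σ²_T) = (4/3)·(1 − 6.95/15.53) = 0.74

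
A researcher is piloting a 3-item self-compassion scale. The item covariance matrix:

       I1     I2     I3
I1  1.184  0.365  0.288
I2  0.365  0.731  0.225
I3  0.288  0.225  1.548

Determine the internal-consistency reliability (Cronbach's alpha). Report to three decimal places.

α = 0.505

Σσ²ᵢ = 1.184 + 0.731 + 1.548 = 3.463
Sum of off-diagonal covariances = 0.878
σ²_total = 3.463 + 2 × 0.878 = 5.219
α = (k/(k−1))·(1 − Σσ²ᵢ/σ²_total) = (3/2)·(1 − 3.463/5.219) = 0.505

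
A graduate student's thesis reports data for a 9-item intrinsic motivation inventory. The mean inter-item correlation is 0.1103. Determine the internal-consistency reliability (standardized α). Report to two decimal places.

Standardized α = k·r̄ / (1 + (k−1)·r̄) = 9 × 0.1103 / (1 + 8 × 0.1103)
  = 0.9927 / 1.8824 = 0.53

α = 0.53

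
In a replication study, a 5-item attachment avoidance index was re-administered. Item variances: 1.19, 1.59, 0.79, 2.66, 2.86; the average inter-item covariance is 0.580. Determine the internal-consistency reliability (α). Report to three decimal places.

α = 0.701

sum of item variances = 1.19 + 1.59 + 0.79 + 2.66 + 2.86 = 9.09
Sum of the 10 distinct covariances = 10 × 0.580 = 5.800
Var(T) = sum of item variances + 2·Σcov = 9.09 + 2 × 5.800 = 20.690
α = (5/4)·(1 − 9.09/20.690) = 0.701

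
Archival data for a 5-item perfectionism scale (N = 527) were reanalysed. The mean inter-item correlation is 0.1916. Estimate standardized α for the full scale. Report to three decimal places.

α = 0.542

Standardized α = k·r̄ / (1 + (k−1)·r̄) = 5 × 0.1916 / (1 + 4 × 0.1916)
  = 0.9580 / 1.7664 = 0.542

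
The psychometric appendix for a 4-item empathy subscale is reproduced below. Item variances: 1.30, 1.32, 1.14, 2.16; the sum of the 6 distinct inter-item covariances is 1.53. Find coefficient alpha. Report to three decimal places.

Σσᵢ² = 1.30 + 1.32 + 1.14 + 2.16 = 5.92
Sum of distinct covariances = 1.53
Var(T) = Σσᵢ² + 2·Σcov = 5.92 + 2 × 1.53 = 8.98
α = (4/3)·(1 − 5.92/8.98) = 0.454

α = 0.454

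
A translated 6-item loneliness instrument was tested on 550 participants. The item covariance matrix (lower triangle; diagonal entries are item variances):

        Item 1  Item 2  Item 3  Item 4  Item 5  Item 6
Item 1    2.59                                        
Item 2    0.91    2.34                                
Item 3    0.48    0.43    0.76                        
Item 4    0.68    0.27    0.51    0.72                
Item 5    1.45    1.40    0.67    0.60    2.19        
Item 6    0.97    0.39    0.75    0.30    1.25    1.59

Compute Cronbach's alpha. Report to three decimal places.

Cronbach's alpha = 0.822

ΣVar(i) = 2.59 + 2.34 + 0.76 + 0.72 + 2.19 + 1.59 = 10.19
Σ_{i<j} σ_ij = 11.06
σ²_total = 10.19 + 2 × 11.06 = 32.31
α = (k/(k−1))·(1 − ΣVar(i)/σ²_total) = (6/5)·(1 − 10.19/32.31) = 0.822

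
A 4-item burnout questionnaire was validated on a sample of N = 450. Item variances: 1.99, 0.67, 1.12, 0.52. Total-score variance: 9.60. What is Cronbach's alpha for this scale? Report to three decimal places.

ΣVar(i) = 1.99 + 0.67 + 1.12 + 0.52 = 4.30
α = (k/(k−1))·(1 − ΣVar(i)/σ²_total) = (4/3)·(1 − 4.30/9.60) = 0.736

α = 0.736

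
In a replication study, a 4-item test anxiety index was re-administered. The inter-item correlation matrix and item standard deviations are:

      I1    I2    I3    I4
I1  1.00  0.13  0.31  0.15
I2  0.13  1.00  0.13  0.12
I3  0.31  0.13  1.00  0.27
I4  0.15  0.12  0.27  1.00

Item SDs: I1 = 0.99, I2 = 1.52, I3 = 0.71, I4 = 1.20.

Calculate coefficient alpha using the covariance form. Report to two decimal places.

Σσ²ᵢ = 0.99² + 1.52² + 0.71² + 1.20² = 5.2346
Covariances σ_ij = r_ij · s_i · s_j:
  σ(I1,I2) = 0.13 × 0.99 × 1.52 = 0.1956
  σ(I1,I3) = 0.31 × 0.99 × 0.71 = 0.2179
  σ(I1,I4) = 0.15 × 0.99 × 1.20 = 0.1782
  σ(I2,I3) = 0.13 × 1.52 × 0.71 = 0.1403
  σ(I2,I4) = 0.12 × 1.52 × 1.20 = 0.2189
  σ(I3,I4) = 0.27 × 0.71 × 1.20 = 0.2300
σ²_T = Σσ²ᵢ + 2·Σσ_ij = 5.2346 + 2 × 1.1809 = 7.5964
α = (4/3)·(1 − 5.2346/7.5964) = 0.41

α = 0.41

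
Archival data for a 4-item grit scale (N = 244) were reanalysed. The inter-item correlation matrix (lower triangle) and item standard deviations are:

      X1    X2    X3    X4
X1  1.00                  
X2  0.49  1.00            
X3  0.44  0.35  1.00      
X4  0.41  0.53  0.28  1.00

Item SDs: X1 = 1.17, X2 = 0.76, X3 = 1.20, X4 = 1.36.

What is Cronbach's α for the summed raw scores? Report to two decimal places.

Σσ²ᵢ = 1.17² + 0.76² + 1.20² + 1.36² = 5.2361
Covariances σ_ij = r_ij · s_i · s_j:
  σ(X1,X2) = 0.49 × 1.17 × 0.76 = 0.4357
  σ(X1,X3) = 0.44 × 1.17 × 1.20 = 0.6178
  σ(X1,X4) = 0.41 × 1.17 × 1.36 = 0.6524
  σ(X2,X3) = 0.35 × 0.76 × 1.20 = 0.3192
  σ(X2,X4) = 0.53 × 0.76 × 1.36 = 0.5478
  σ(X3,X4) = 0.28 × 1.20 × 1.36 = 0.4570
σ²_T = Σσ²ᵢ + 2·Σσ_ij = 5.2361 + 2 × 3.0299 = 11.2959
α = (4/3)·(1 − 5.2361/11.2959) = 0.72

Cronbach's α = 0.72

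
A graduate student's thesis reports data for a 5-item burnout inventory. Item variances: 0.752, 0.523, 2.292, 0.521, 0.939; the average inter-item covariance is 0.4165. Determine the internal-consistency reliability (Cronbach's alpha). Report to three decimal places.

α = 0.780

Σσ²ᵢ = 0.752 + 0.523 + 2.292 + 0.521 + 0.939 = 5.027
Sum of the 10 distinct covariances = 10 × 0.4165 = 4.1650
Var(T) = Σσ²ᵢ + 2·Σcov = 5.027 + 2 × 4.1650 = 13.3570
α = (5/4)·(1 − 5.027/13.3570) = 0.780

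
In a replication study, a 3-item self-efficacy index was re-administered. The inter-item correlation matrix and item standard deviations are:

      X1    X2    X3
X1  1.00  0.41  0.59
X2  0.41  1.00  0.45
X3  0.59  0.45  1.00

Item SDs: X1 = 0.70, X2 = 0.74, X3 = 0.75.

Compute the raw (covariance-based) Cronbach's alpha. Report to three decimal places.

α = 0.737

Σσ²ᵢ = 0.70² + 0.74² + 0.75² = 1.6001
Covariances σ_ij = r_ij · s_i · s_j:
  σ(X1,X2) = 0.41 × 0.70 × 0.74 = 0.2124
  σ(X1,X3) = 0.59 × 0.70 × 0.75 = 0.3097
  σ(X2,X3) = 0.45 × 0.74 × 0.75 = 0.2498
σ²_T = Σσ²ᵢ + 2·Σσ_ij = 1.6001 + 2 × 0.7719 = 3.1439
α = (3/2)·(1 − 1.6001/3.1439) = 0.737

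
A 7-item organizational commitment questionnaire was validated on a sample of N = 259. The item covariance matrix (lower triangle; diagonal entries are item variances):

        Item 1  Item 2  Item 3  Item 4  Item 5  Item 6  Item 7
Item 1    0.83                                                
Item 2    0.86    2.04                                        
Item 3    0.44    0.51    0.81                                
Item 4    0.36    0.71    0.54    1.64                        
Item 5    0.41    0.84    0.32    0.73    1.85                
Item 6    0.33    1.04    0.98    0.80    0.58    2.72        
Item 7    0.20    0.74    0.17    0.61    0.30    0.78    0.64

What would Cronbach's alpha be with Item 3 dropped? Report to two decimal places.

α = 0.79

Remaining items: Item 1, Item 2, Item 4, Item 5, Item 6, Item 7 (k = 6).
sum of item variances = 0.83 + 2.04 + 1.64 + 1.85 + 2.72 + 0.64 = 9.72
Var(T) = 9.72 + 2 × 9.29 = 28.30
α (item deleted) = (6/5)·(1 − 9.72/28.30) = 0.79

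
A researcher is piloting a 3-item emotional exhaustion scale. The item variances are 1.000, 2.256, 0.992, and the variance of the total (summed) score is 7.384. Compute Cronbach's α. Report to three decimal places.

Cronbach's α = 0.637

ΣVar(i) = 1.000 + 2.256 + 0.992 = 4.248
α = (k/(k−1))·(1 − ΣVar(i)/Var(T)) = (3/2)·(1 − 4.248/7.384) = 0.637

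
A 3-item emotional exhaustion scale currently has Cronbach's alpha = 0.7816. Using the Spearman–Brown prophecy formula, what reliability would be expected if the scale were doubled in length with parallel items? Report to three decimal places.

Length factor m = 2
α' = m·α / (1 + (m−1)·α)
   = 2 × 0.7816 / (1 + (2 − 1) × 0.7816)
   = 1.5632 / 1.7816 = 0.877

predicted reliability = 0.877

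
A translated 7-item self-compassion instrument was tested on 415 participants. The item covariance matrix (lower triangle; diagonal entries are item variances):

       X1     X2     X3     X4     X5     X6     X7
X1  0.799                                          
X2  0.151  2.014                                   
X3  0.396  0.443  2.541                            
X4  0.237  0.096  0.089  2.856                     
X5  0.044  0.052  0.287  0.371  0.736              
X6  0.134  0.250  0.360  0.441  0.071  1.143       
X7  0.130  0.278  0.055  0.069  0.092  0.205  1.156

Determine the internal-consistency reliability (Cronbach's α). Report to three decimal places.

Σσᵢ² = 0.799 + 2.014 + 2.541 + 2.856 + 0.736 + 1.143 + 1.156 = 11.245
Sum of the distinct covariances = 4.251
σ²_T = 11.245 + 2 × 4.251 = 19.747
α = (k/(k−1))·(1 − Σσᵢ²/σ²_T) = (7/6)·(1 − 11.245/19.747) = 0.502

Cronbach's α = 0.502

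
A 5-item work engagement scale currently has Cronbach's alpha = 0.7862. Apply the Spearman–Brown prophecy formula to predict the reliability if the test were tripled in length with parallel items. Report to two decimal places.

Length factor m = 3
α' = m·α / (1 + (m−1)·α)
   = 3 × 0.7862 / (1 + (3 − 1) × 0.7862)
   = 2.3586 / 2.5724 = 0.92

predicted reliability = 0.92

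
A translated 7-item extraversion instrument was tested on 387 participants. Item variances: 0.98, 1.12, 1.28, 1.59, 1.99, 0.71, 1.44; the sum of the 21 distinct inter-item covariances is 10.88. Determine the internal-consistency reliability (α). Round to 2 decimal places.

Σσ²ᵢ = 0.98 + 1.12 + 1.28 + 1.59 + 1.99 + 0.71 + 1.44 = 9.11
Sum of distinct covariances = 10.88
σ²_T = Σσ²ᵢ + 2·Σcov = 9.11 + 2 × 10.88 = 30.87
α = (7/6)·(1 − 9.11/30.87) = 0.82

α = 0.82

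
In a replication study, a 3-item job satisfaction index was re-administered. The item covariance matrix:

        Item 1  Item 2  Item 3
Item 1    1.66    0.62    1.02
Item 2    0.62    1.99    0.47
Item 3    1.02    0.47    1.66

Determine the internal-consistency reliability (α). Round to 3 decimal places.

α = 0.664

ΣVar(i) = 1.66 + 1.99 + 1.66 = 5.31
Sum of the distinct covariances = 2.11
σ²_total = 5.31 + 2 × 2.11 = 9.53
α = (k/(k−1))·(1 − ΣVar(i)/σ²_total) = (3/2)·(1 − 5.31/9.53) = 0.664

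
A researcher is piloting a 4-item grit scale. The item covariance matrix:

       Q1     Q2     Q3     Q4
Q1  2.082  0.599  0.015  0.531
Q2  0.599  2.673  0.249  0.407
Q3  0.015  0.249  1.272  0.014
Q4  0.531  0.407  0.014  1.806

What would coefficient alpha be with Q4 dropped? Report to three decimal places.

α = 0.334

Remaining items: Q1, Q2, Q3 (k = 3).
ΣVar(i) = 2.082 + 2.673 + 1.272 = 6.027
Var(T) = 6.027 + 2 × 0.863 = 7.753
α (item deleted) = (3/2)·(1 − 6.027/7.753) = 0.334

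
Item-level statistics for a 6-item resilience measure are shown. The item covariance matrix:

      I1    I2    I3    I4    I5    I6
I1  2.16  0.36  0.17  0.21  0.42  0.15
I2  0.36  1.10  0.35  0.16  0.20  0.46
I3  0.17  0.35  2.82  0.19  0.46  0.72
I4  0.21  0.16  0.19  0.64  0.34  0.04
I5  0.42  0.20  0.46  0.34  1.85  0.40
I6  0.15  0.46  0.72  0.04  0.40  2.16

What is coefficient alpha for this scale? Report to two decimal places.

coefficient alpha = 0.56

sum of item variances = 2.16 + 1.10 + 2.82 + 0.64 + 1.85 + 2.16 = 10.73
Σ_{i<j} σ_ij = 4.63
Var(T) = 10.73 + 2 × 4.63 = 19.99
α = (k/(k−1))·(1 − sum of item variances/Var(T)) = (6/5)·(1 − 10.73/19.99) = 0.56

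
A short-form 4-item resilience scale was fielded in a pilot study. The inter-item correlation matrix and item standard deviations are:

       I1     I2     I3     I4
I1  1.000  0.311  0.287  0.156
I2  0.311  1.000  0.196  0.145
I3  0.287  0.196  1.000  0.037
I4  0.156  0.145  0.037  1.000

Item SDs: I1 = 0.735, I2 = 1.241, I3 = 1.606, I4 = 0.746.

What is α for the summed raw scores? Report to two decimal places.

Σσ²ᵢ = 0.735² + 1.241² + 1.606² + 0.746² = 5.2161
Covariances σ_ij = r_ij · s_i · s_j:
  σ(I1,I2) = 0.311 × 0.735 × 1.241 = 0.2837
  σ(I1,I3) = 0.287 × 0.735 × 1.606 = 0.3388
  σ(I1,I4) = 0.156 × 0.735 × 0.746 = 0.0855
  σ(I2,I3) = 0.196 × 1.241 × 1.606 = 0.3906
  σ(I2,I4) = 0.145 × 1.241 × 0.746 = 0.1342
  σ(I3,I4) = 0.037 × 1.606 × 0.746 = 0.0443
σ²_T = Σσ²ᵢ + 2·Σσ_ij = 5.2161 + 2 × 1.2771 = 7.7703
α = (4/3)·(1 − 5.2161/7.7703) = 0.44

α = 0.44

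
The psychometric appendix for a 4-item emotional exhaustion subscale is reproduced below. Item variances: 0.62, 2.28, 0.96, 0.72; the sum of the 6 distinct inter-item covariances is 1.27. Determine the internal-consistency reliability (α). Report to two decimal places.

Σσᵢ² = 0.62 + 2.28 + 0.96 + 0.72 = 4.58
Sum of distinct covariances = 1.27
total variance = Σσᵢ² + 2·Σcov = 4.58 + 2 × 1.27 = 7.12
α = (4/3)·(1 − 4.58/7.12) = 0.48

α = 0.48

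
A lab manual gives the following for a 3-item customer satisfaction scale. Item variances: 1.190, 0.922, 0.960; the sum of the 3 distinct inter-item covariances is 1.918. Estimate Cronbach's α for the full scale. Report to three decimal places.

Cronbach's α = 0.833

sum of item variances = 1.190 + 0.922 + 0.960 = 3.072
Sum of distinct covariances = 1.918
total variance = sum of item variances + 2·Σcov = 3.072 + 2 × 1.918 = 6.908
α = (3/2)·(1 − 3.072/6.908) = 0.833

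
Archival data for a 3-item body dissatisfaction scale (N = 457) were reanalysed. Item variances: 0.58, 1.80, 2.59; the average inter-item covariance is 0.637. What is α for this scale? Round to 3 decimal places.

Σσ²ᵢ = 0.58 + 1.80 + 2.59 = 4.97
Sum of the 3 distinct covariances = 3 × 0.637 = 1.911
σ²_T = Σσ²ᵢ + 2·Σcov = 4.97 + 2 × 1.911 = 8.792
α = (3/2)·(1 − 4.97/8.792) = 0.652

α = 0.652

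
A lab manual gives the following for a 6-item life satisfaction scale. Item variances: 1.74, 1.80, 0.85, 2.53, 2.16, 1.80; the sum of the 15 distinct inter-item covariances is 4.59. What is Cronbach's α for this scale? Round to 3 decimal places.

Σσ²ᵢ = 1.74 + 1.80 + 0.85 + 2.53 + 2.16 + 1.80 = 10.88
Sum of distinct covariances = 4.59
Var(T) = Σσ²ᵢ + 2·Σcov = 10.88 + 2 × 4.59 = 20.06
α = (6/5)·(1 − 10.88/20.06) = 0.549

Cronbach's α = 0.549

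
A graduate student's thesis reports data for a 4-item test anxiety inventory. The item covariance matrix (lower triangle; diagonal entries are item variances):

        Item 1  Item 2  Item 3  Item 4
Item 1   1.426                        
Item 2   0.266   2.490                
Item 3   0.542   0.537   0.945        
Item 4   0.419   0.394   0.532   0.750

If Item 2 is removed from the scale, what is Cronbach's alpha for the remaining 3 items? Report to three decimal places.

Remaining items: Item 1, Item 3, Item 4 (k = 3).
sum of item variances = 1.426 + 0.945 + 0.750 = 3.121
σ²_T = 3.121 + 2 × 1.493 = 6.107
α (item deleted) = (3/2)·(1 − 3.121/6.107) = 0.733

α = 0.733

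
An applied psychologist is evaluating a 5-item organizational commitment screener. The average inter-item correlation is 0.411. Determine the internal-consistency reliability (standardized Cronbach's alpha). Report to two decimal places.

Standardized α = k·r̄ / (1 + (k−1)·r̄) = 5 × 0.411 / (1 + 4 × 0.411)
  = 2.0550 / 2.6440 = 0.78

standardized Cronbach's alpha = 0.78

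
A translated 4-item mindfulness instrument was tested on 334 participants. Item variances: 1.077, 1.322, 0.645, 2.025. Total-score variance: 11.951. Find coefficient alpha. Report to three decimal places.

Σσᵢ² = 1.077 + 1.322 + 0.645 + 2.025 = 5.069
α = (k/(k−1))·(1 − Σσᵢ²/Var(T)) = (4/3)·(1 − 5.069/11.951) = 0.768

α = 0.768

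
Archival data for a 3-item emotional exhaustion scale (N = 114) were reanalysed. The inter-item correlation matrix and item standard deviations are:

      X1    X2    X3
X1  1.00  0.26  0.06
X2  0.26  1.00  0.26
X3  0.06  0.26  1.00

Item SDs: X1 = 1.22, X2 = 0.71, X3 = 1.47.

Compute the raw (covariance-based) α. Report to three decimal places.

α = 0.338

Σσ²ᵢ = 1.22² + 0.71² + 1.47² = 4.1534
Covariances σ_ij = r_ij · s_i · s_j:
  σ(X1,X2) = 0.26 × 1.22 × 0.71 = 0.2252
  σ(X1,X3) = 0.06 × 1.22 × 1.47 = 0.1076
  σ(X2,X3) = 0.26 × 0.71 × 1.47 = 0.2714
σ²_T = Σσ²ᵢ + 2·Σσ_ij = 4.1534 + 2 × 0.6042 = 5.3618
α = (3/2)·(1 − 4.1534/5.3618) = 0.338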